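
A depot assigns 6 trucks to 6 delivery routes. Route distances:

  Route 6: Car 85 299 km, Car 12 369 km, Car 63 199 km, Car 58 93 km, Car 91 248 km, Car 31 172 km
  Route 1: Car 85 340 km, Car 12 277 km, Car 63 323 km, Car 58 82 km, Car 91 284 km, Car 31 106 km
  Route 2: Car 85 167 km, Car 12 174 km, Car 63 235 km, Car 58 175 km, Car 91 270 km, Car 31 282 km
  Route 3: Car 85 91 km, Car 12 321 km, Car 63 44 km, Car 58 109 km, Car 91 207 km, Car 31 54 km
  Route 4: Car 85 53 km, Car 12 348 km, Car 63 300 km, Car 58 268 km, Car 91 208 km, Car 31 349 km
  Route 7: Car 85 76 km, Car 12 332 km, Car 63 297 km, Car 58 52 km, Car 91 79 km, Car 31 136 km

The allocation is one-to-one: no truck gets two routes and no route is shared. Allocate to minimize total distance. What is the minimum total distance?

Optimal: Car 85→Route 4 (53 km), Car 12→Route 2 (174 km), Car 63→Route 3 (44 km), Car 58→Route 6 (93 km), Car 91→Route 7 (79 km), Car 31→Route 1 (106 km) — total 53+174+44+93+79+106 = 549 km.
Next-best assignment: Car 85→Route 4, Car 12→Route 2, Car 63→Route 3, Car 58→Route 1, Car 91→Route 7, Car 31→Route 6 = 604 km.

Minimum total: 549 km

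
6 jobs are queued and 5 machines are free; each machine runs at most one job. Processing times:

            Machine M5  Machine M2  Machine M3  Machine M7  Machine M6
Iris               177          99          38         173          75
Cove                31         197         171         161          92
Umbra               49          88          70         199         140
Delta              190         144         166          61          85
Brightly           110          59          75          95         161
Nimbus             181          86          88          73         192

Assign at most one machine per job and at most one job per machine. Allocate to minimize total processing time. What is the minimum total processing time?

Optimal: Cove→Machine M5 (31 min), Brightly→Machine M2 (59 min), Iris→Machine M3 (38 min), Nimbus→Machine M7 (73 min), Delta→Machine M6 (85 min) — total 31+59+38+73+85 = 286 min.
Row-greedy (each job in turn takes its cheapest remaining machine) gives 379 min, worse by 93.
Next-best assignment: Cove→Machine M5, Brightly→Machine M2, Umbra→Machine M3, Delta→Machine M7, Iris→Machine M6 = 296 min.
No other one-to-one assignment undercuts 286 min.

Min total: 286 min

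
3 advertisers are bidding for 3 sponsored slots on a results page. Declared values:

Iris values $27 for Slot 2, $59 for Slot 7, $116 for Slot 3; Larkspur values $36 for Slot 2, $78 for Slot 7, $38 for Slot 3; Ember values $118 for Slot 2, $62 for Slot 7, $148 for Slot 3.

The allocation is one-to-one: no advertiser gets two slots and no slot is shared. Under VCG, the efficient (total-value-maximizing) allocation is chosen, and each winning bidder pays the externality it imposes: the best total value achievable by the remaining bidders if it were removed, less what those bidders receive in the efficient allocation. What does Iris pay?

Efficient allocation: Iris→Slot 3 ($116), Larkspur→Slot 7 ($78), Ember→Slot 2 ($118); total welfare W = $312.
Iris receives Slot 3 at value $116, so the others get W − 116 = $196.
Without Iris: best allocation of the remaining 2 bidders over all 3 slots is Larkspur→Slot 7 ($78), Ember→Slot 3 ($148), total $226.
VCG payment = (others' best without Iris) − (others' welfare with Iris) = 226 − 196 = $30.

Iris pays $30.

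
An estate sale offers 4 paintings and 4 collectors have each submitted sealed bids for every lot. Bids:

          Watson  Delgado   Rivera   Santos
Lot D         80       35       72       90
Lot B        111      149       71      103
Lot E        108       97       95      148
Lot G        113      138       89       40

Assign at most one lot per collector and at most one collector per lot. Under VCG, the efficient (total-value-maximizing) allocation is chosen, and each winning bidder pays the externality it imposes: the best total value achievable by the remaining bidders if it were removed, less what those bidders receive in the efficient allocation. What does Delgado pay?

Efficient allocation: Watson→Lot G ($113), Delgado→Lot B ($149), Rivera→Lot D ($72), Santos→Lot E ($148); total welfare W = $482.
Delgado receives Lot B at value $149, so the others get W − 149 = $333.
Without Delgado: best allocation of the remaining 3 bidders over all 4 lots is Watson→Lot B ($111), Rivera→Lot G ($89), Santos→Lot E ($148), total $348.
VCG payment = (others' best without Delgado) − (others' welfare with Delgado) = 348 − 333 = $15.

Delgado pays $15.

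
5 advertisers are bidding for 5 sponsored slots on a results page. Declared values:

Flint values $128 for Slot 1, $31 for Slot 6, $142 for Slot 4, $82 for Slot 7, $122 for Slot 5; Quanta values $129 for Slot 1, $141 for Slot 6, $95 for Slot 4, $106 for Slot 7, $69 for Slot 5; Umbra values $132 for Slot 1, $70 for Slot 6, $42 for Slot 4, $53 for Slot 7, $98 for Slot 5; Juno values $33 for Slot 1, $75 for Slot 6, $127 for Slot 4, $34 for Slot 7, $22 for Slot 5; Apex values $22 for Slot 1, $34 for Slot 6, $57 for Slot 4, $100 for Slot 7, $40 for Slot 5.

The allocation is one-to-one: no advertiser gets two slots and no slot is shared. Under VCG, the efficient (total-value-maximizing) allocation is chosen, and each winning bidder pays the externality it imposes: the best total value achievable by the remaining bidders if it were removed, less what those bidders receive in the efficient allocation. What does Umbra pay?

Umbra pays $6.

Efficient allocation: Flint→Slot 5 ($122), Quanta→Slot 6 ($141), Umbra→Slot 1 ($132), Juno→Slot 4 ($127), Apex→Slot 7 ($100); total welfare W = $622.
Umbra receives Slot 1 at value $132, so the others get W − 132 = $490.
Without Umbra: best allocation of the remaining 4 bidders over all 5 slots is Flint→Slot 1 ($128), Quanta→Slot 6 ($141), Juno→Slot 4 ($127), Apex→Slot 7 ($100), total $496.
VCG payment = (others' best without Umbra) − (others' welfare with Umbra) = 496 − 490 = $6.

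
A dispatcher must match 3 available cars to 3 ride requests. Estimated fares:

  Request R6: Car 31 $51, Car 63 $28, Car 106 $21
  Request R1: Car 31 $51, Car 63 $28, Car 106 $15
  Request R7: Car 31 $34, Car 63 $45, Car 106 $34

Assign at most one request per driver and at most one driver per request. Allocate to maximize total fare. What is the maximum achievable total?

This is the linear assignment problem.
Optimal: Car 31→Request R1 ($51), Car 63→Request R7 ($45), Car 106→Request R6 ($21) — total 51+45+21 = $117.
Max-entry greedy (repeatedly take the single best remaining cell) gives $111, worse by 6.

Maximum total: $117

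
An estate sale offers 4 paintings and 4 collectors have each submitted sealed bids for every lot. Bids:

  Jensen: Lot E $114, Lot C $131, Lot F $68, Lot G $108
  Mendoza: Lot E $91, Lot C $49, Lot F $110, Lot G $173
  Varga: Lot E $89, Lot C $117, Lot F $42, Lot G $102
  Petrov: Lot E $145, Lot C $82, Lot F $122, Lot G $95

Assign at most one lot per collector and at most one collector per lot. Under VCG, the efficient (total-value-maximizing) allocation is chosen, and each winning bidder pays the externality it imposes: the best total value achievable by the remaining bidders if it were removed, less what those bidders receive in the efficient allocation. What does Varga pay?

Efficient allocation: Jensen→Lot E ($114), Mendoza→Lot G ($173), Varga→Lot C ($117), Petrov→Lot F ($122); total welfare W = $526.
Varga receives Lot C at value $117, so the others get W − 117 = $409.
Without Varga: best allocation of the remaining 3 bidders over all 4 lots is Jensen→Lot C ($131), Mendoza→Lot G ($173), Petrov→Lot E ($145), total $449.
VCG payment = (others' best without Varga) − (others' welfare with Varga) = 449 − 409 = $40.

Varga pays $40.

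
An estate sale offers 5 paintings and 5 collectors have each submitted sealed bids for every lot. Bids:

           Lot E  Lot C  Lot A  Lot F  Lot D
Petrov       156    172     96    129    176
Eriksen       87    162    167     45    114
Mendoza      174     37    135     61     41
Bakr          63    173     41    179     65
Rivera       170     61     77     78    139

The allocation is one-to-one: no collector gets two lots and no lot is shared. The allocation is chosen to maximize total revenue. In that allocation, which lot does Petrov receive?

This is a one-to-one assignment (maximum-weight bipartite matching).
Optimal: Petrov→Lot C ($172), Eriksen→Lot A ($167), Mendoza→Lot E ($174), Bakr→Lot F ($179), Rivera→Lot D ($139) — total 172+167+174+179+139 = $831.
Max-entry greedy (repeatedly take the single best remaining cell) gives $757, worse by 74.
Next-best assignment: Petrov→Lot D, Eriksen→Lot C, Mendoza→Lot A, Bakr→Lot F, Rivera→Lot E = $822.
Petrov's own top lot is Lot D ($176), but forcing Petrov→Lot D and reassigning the rest optimally gives only $822 — worse by 9.

Petrov receives Lot C.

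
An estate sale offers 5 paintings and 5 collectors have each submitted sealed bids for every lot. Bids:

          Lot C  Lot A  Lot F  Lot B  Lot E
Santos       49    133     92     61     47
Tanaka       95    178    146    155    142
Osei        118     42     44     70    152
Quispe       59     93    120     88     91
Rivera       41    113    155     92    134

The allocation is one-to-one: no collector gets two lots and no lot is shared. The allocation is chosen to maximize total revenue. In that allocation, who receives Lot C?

Osei receives Lot C.

Optimal: Santos→Lot A ($133), Tanaka→Lot B ($155), Osei→Lot C ($118), Quispe→Lot F ($120), Rivera→Lot E ($134) — total 133+155+118+120+134 = $660.
Swapping Tanaka↔Quispe (Tanaka→Lot F $146, Quispe→Lot B $88) loses 41.
Every other assignment is strictly worse.
Osei's own top lot is Lot E ($152), but forcing Osei→Lot E and reassigning the rest optimally gives only $654 — worse by 6.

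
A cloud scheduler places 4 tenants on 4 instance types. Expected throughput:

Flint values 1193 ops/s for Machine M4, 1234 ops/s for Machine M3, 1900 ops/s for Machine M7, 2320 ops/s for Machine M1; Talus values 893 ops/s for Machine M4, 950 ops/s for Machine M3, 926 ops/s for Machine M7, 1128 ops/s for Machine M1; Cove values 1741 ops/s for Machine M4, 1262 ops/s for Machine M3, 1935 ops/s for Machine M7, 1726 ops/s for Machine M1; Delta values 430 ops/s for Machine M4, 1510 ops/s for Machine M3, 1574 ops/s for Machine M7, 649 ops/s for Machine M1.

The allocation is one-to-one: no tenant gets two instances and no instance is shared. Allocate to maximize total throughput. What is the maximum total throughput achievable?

Maximum total: 6658 ops/s

This is the linear assignment problem.
Optimal: Flint→Machine M1 (2320 ops/s), Talus→Machine M4 (893 ops/s), Cove→Machine M7 (1935 ops/s), Delta→Machine M3 (1510 ops/s) — total 2320+893+1935+1510 = 6658 ops/s.
Next-best assignment: Flint→Machine M1, Talus→Machine M3, Cove→Machine M4, Delta→Machine M7 = 6585 ops/s.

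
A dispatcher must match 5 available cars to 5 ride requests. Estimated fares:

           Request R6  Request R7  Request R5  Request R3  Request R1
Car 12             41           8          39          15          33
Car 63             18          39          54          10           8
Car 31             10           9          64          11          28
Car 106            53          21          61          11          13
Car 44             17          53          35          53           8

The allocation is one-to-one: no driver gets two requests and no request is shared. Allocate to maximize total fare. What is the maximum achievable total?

Optimal: Car 12→Request R1 ($33), Car 63→Request R7 ($39), Car 31→Request R5 ($64), Car 106→Request R6 ($53), Car 44→Request R3 ($53) — total 33+39+64+53+53 = $242.
Column-greedy (each request in turn goes to its best remaining driver) gives $193, worse by 49.
Next-best assignment: Car 12→Request R6, Car 63→Request R7, Car 31→Request R1, Car 106→Request R5, Car 44→Request R3 = $222.
Swapping Car 44↔Car 106 (Car 44→Request R6 $17, Car 106→Request R3 $11) loses 78.

Maximum total: $242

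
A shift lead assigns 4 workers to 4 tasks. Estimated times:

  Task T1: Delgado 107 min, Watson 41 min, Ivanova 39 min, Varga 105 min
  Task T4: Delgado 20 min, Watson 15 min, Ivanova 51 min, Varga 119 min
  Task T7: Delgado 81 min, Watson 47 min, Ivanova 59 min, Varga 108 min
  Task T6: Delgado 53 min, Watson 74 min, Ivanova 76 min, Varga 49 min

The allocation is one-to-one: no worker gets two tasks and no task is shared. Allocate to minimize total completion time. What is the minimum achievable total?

Optimal: Delgado→Task T4 (20 min), Watson→Task T7 (47 min), Ivanova→Task T1 (39 min), Varga→Task T6 (49 min) — total 20+47+39+49 = 155 min.
Column-greedy (each task in turn goes to its cheapest remaining worker) gives 184 min, worse by 29.
No other one-to-one assignment undercuts 155 min.

Min total: 155 min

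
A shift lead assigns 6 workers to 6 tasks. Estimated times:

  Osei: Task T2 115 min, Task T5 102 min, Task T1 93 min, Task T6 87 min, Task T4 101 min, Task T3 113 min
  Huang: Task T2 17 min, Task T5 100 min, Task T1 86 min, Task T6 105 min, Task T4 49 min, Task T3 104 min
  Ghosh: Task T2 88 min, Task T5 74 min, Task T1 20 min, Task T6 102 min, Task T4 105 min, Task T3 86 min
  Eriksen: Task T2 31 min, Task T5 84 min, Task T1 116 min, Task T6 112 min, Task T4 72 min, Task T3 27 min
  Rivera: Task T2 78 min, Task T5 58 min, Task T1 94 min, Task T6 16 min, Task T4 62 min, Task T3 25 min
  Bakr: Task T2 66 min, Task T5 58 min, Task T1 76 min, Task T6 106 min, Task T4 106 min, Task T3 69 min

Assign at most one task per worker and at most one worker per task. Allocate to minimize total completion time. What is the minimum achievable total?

Minimum total: 239 min

Optimal: Osei→Task T4 (101 min), Huang→Task T2 (17 min), Ghosh→Task T1 (20 min), Eriksen→Task T3 (27 min), Rivera→Task T6 (16 min), Bakr→Task T5 (58 min) — total 101+17+20+27+16+58 = 239 min.
Row-greedy (each worker in turn takes its cheapest remaining task) gives 315 min, worse by 76.
Checked against all permutations: 239 min is optimal.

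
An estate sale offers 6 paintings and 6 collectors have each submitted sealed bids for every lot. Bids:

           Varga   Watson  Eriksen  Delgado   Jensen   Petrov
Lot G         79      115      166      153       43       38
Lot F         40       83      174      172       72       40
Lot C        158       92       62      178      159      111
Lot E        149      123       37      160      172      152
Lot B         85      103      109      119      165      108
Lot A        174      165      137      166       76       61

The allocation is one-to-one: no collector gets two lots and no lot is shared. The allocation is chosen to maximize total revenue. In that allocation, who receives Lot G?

Eriksen receives Lot G.

This is a one-to-one assignment (maximum-weight bipartite matching).
Optimal: Varga→Lot C ($158), Watson→Lot A ($165), Eriksen→Lot G ($166), Delgado→Lot F ($172), Jensen→Lot B ($165), Petrov→Lot E ($152) — total 158+165+166+172+165+152 = $978.
Column-greedy (each lot in turn goes to its best remaining collector) gives $926, worse by 52.
Swapping Delgado↔Jensen (Delgado→Lot B $119, Jensen→Lot F $72) loses 146.
Eriksen's own top lot is Lot F ($174), but forcing Eriksen→Lot F and reassigning the rest optimally gives only $967 — worse by 11.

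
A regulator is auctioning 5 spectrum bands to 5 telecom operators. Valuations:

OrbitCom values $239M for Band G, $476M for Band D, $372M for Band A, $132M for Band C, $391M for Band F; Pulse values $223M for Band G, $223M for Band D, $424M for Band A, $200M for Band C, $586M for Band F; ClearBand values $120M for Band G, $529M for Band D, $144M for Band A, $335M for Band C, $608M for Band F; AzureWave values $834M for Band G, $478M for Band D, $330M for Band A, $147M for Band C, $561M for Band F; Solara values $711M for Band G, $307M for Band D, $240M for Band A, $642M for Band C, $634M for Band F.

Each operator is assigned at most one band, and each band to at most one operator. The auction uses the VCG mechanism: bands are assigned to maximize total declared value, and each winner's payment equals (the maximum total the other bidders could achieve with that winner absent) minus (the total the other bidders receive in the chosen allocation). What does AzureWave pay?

AzureWave pays $69M.

Efficient allocation: OrbitCom→Band D ($476M), Pulse→Band A ($424M), ClearBand→Band F ($608M), AzureWave→Band G ($834M), Solara→Band C ($642M); total welfare W = $2984M.
AzureWave receives Band G at value $834M, so the others get W − 834 = $2150M.
Without AzureWave: best allocation of the remaining 4 bidders over all 5 bands is OrbitCom→Band D ($476M), Pulse→Band A ($424M), ClearBand→Band F ($608M), Solara→Band G ($711M), total $2219M.
VCG payment = (others' best without AzureWave) − (others' welfare with AzureWave) = 2219 − 2150 = $69M.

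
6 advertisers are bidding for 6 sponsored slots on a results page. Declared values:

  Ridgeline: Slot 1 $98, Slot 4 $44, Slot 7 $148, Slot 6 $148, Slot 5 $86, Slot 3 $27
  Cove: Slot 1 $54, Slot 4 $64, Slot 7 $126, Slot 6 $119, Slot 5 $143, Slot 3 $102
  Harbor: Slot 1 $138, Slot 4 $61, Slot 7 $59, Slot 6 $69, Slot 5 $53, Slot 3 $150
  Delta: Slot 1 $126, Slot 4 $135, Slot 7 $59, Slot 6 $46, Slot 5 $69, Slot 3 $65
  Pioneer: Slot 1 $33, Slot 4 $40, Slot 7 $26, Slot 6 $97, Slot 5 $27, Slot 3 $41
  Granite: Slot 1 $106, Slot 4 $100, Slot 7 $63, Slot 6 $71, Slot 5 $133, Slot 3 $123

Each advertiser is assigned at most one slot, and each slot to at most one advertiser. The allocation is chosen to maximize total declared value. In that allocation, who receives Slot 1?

Harbor receives Slot 1.

This is a one-to-one assignment (maximum-weight bipartite matching).
Optimal: Ridgeline→Slot 7 ($148), Cove→Slot 5 ($143), Harbor→Slot 1 ($138), Delta→Slot 4 ($135), Pioneer→Slot 6 ($97), Granite→Slot 3 ($123) — total 148+143+138+135+97+123 = $784.
Next-best assignment: Ridgeline→Slot 7, Cove→Slot 5, Harbor→Slot 3, Delta→Slot 4, Pioneer→Slot 6, Granite→Slot 1 = $779.
Swapping Pioneer↔Ridgeline (Pioneer→Slot 7 $26, Ridgeline→Slot 6 $148) loses 71.
Every other assignment is strictly worse.
Harbor's own top slot is Slot 3 ($150), but forcing Harbor→Slot 3 and reassigning the rest optimally gives only $779 — worse by 5.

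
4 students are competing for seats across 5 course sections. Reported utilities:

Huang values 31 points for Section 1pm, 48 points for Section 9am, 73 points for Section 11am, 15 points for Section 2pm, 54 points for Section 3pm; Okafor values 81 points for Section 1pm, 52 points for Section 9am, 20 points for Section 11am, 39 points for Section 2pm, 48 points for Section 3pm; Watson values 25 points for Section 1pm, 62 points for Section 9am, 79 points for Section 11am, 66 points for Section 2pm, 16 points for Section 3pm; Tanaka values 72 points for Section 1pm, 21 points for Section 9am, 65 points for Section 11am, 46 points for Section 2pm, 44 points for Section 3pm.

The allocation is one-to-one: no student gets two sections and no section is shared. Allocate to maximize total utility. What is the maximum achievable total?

This is a one-to-one assignment (maximum-weight bipartite matching).
Optimal: Huang→Section 3pm (54 points), Okafor→Section 1pm (81 points), Watson→Section 2pm (66 points), Tanaka→Section 11am (65 points) — total 54+81+66+65 = 266 points.
Max-entry greedy (repeatedly take the single best remaining cell) gives 260 points, worse by 6.
Next-best assignment: Huang→Section 11am, Okafor→Section 1pm, Watson→Section 2pm, Tanaka→Section 3pm = 264 points.
Checked against all permutations: 266 points is optimal.

Max total: 266 points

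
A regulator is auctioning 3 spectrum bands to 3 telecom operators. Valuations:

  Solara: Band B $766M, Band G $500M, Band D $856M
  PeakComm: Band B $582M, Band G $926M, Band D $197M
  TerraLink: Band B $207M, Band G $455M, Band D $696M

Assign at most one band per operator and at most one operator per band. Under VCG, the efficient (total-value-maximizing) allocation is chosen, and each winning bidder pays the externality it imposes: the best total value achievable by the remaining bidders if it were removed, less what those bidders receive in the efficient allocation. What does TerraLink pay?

Efficient allocation: Solara→Band B ($766M), PeakComm→Band G ($926M), TerraLink→Band D ($696M); total welfare W = $2388M.
TerraLink receives Band D at value $696M, so the others get W − 696 = $1692M.
Without TerraLink: best allocation of the remaining 2 bidders over all 3 bands is Solara→Band D ($856M), PeakComm→Band G ($926M), total $1782M.
VCG payment = (others' best without TerraLink) − (others' welfare with TerraLink) = 1782 − 1692 = $90M.

TerraLink pays $90M.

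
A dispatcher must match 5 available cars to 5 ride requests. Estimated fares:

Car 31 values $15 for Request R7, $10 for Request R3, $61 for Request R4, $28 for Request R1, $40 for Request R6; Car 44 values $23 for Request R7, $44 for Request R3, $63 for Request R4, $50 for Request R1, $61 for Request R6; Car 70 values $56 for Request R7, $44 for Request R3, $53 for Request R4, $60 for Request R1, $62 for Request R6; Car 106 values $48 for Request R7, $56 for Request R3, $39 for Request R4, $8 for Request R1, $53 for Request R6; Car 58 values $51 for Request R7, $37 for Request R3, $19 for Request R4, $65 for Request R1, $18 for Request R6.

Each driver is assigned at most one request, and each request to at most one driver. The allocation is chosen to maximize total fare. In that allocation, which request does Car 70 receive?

This is a one-to-one assignment (maximum-weight bipartite matching).
Optimal: Car 31→Request R4 ($61), Car 44→Request R6 ($61), Car 70→Request R7 ($56), Car 106→Request R3 ($56), Car 58→Request R1 ($65) — total 61+61+56+56+65 = $299.
Max-entry greedy (repeatedly take the single best remaining cell) gives $261, worse by 38.
Swapping Car 106↔Car 58 (Car 106→Request R1 $8, Car 58→Request R3 $37) loses 76.
Every other assignment is strictly worse.
Car 70's own top request is Request R6 ($62), but forcing Car 70→Request R6 and reassigning the rest optimally gives only $280 — worse by 19.

Car 70 receives Request R7.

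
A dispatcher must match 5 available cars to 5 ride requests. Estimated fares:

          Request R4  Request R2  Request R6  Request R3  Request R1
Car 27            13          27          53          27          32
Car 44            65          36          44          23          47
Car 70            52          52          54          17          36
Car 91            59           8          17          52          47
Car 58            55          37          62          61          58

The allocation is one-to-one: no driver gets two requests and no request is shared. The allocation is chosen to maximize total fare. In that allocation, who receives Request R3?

Optimal: Car 27→Request R6 ($53), Car 44→Request R4 ($65), Car 70→Request R2 ($52), Car 91→Request R3 ($52), Car 58→Request R1 ($58) — total 53+65+52+52+58 = $280.
Column-greedy (each request in turn goes to its best remaining driver) gives $263, worse by 17.
Car 91's own top request is Request R4 ($59), but forcing Car 91→Request R4 and reassigning the rest optimally gives only $272 — worse by 8.

Car 91 receives Request R3.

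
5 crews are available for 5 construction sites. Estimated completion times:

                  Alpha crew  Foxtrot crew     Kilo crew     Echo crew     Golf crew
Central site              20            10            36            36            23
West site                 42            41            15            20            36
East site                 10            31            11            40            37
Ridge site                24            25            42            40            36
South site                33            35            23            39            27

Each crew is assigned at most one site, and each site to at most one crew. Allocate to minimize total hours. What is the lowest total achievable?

This is a one-to-one assignment (minimum-cost bipartite matching).
Optimal: Alpha crew→Ridge site (24 hours), Foxtrot crew→Central site (10 hours), Kilo crew→East site (11 hours), Echo crew→West site (20 hours), Golf crew→South site (27 hours) — total 24+10+11+20+27 = 92 hours.
Column-greedy (each site in turn goes to its cheapest remaining crew) gives 110 hours, worse by 18.
Swapping Golf crew↔Foxtrot crew (Golf crew→Central site 23 hours, Foxtrot crew→South site 35 hours) adds 21.

Minimum total: 92 hours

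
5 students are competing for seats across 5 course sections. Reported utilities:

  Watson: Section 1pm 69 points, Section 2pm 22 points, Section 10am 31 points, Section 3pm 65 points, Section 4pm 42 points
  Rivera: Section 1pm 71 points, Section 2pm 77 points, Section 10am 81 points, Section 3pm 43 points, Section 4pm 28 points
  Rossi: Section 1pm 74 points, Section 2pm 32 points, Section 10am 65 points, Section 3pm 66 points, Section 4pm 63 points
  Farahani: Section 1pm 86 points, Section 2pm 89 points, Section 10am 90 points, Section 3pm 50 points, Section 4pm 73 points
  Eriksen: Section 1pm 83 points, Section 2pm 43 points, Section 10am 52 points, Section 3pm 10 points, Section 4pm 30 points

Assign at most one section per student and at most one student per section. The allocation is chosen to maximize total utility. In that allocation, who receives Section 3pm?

Watson receives Section 3pm.

This is a one-to-one assignment (maximum-weight bipartite matching).
Optimal: Watson→Section 3pm (65 points), Rivera→Section 10am (81 points), Rossi→Section 4pm (63 points), Farahani→Section 2pm (89 points), Eriksen→Section 1pm (83 points) — total 65+81+63+89+83 = 381 points.
Column-greedy (each section in turn goes to its best remaining student) gives 323 points, worse by 58.
Next-best assignment: Watson→Section 3pm, Rivera→Section 2pm, Rossi→Section 4pm, Farahani→Section 10am, Eriksen→Section 1pm = 378 points.
Watson's own top section is Section 1pm (69 points), but forcing Watson→Section 1pm and reassigning the rest optimally gives only 337 points — worse by 44.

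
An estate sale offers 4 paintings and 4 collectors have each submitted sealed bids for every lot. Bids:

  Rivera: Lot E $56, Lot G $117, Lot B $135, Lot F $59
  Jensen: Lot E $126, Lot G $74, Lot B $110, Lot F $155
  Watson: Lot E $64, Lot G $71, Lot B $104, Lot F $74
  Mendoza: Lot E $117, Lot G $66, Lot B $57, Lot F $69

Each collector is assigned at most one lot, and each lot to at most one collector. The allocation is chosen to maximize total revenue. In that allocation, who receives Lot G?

Rivera receives Lot G.

Optimal: Rivera→Lot G ($117), Jensen→Lot F ($155), Watson→Lot B ($104), Mendoza→Lot E ($117) — total 117+155+104+117 = $493.
Column-greedy (each lot in turn goes to its best remaining collector) gives $416, worse by 77.
Next-best assignment: Rivera→Lot B, Jensen→Lot F, Watson→Lot G, Mendoza→Lot E = $478.
Rivera's own top lot is Lot B ($135), but forcing Rivera→Lot B and reassigning the rest optimally gives only $478 — worse by 15.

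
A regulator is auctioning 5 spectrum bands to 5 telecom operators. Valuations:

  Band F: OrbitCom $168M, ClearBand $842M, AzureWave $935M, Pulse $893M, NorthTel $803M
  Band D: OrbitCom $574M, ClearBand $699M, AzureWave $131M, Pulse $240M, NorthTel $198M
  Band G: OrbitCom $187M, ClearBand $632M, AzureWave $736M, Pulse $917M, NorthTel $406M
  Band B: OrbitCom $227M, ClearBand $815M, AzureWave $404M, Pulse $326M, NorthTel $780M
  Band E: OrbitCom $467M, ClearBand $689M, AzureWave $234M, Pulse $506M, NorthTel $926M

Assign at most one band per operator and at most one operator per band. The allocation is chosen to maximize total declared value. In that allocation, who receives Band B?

ClearBand receives Band B.

Treat this as an assignment problem: match each operator to one band.
Optimal: OrbitCom→Band D ($574M), ClearBand→Band B ($815M), AzureWave→Band F ($935M), Pulse→Band G ($917M), NorthTel→Band E ($926M) — total 574+815+935+917+926 = $4167M.
Row-greedy (each operator in turn takes its best remaining band) gives $3438M, worse by 729.
Checked against all permutations: $4167M is optimal.
ClearBand's own top band is Band F ($842M), but forcing ClearBand→Band F and reassigning the rest optimally gives only $3663M — worse by 504.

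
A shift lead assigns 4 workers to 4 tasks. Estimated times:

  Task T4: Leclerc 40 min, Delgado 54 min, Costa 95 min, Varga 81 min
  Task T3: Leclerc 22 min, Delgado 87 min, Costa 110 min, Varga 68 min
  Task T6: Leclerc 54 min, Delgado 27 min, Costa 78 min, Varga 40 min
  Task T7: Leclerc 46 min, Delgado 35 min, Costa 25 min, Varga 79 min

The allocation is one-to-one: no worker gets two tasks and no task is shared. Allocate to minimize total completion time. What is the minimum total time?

Min total: 141 min

This is a one-to-one assignment (minimum-cost bipartite matching).
Optimal: Leclerc→Task T3 (22 min), Delgado→Task T4 (54 min), Costa→Task T7 (25 min), Varga→Task T6 (40 min) — total 22+54+25+40 = 141 min.
Row-greedy (each worker in turn takes its cheapest remaining task) gives 155 min, worse by 14.
Next-best assignment: Leclerc→Task T3, Delgado→Task T6, Costa→Task T7, Varga→Task T4 = 155 min.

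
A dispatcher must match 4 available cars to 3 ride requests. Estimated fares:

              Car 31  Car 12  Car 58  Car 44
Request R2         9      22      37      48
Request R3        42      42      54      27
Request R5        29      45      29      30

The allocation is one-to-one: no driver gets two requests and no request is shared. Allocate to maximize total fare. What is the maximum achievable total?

Maximum total: $147

Optimal: Car 44→Request R2 ($48), Car 58→Request R3 ($54), Car 12→Request R5 ($45) — total 48+54+45 = $147.
Row-greedy (each driver in turn takes its best remaining request) gives $124, worse by 23.
Every other assignment is strictly worse.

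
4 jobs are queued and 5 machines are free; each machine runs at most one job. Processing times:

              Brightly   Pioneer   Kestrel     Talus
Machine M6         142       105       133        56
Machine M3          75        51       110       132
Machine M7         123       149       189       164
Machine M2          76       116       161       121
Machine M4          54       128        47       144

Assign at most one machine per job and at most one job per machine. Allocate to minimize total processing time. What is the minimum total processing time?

Min total: 230 min

Optimal: Brightly→Machine M2 (76 min), Pioneer→Machine M3 (51 min), Kestrel→Machine M4 (47 min), Talus→Machine M6 (56 min) — total 76+51+47+56 = 230 min.
Column-greedy (each machine in turn goes to its cheapest remaining job) gives 391 min, worse by 161.
Swapping Kestrel↔Brightly (Kestrel→Machine M2 161 min, Brightly→Machine M4 54 min) adds 92.
No other one-to-one assignment undercuts 230 min.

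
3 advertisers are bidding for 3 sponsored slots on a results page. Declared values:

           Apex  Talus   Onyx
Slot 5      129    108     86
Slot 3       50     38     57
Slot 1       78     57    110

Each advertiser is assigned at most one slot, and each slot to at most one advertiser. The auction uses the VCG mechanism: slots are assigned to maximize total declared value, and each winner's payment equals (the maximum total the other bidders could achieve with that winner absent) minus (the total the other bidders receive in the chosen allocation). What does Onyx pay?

Efficient allocation: Apex→Slot 5 ($129), Talus→Slot 3 ($38), Onyx→Slot 1 ($110); total welfare W = $277.
Onyx receives Slot 1 at value $110, so the others get W − 110 = $167.
Without Onyx: best allocation of the remaining 2 bidders over all 3 slots is Apex→Slot 5 ($129), Talus→Slot 1 ($57), total $186.
VCG payment = (others' best without Onyx) − (others' welfare with Onyx) = 186 − 167 = $19.

Onyx pays $19.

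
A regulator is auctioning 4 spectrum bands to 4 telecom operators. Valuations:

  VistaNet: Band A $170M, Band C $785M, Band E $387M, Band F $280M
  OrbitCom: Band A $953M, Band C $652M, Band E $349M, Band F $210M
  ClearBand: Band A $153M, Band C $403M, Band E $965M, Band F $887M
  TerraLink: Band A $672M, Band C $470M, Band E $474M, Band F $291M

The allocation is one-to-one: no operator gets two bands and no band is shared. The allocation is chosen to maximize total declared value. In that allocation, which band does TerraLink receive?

TerraLink receives Band E.

This is the linear assignment problem.
Optimal: VistaNet→Band C ($785M), OrbitCom→Band A ($953M), ClearBand→Band F ($887M), TerraLink→Band E ($474M) — total 785+953+887+474 = $3099M.
Max-entry greedy (repeatedly take the single best remaining cell) gives $2994M, worse by 105.
Next-best assignment: VistaNet→Band C, OrbitCom→Band A, ClearBand→Band E, TerraLink→Band F = $2994M.
Every other assignment is strictly worse.
TerraLink's own top band is Band A ($672M), but forcing TerraLink→Band A and reassigning the rest optimally gives only $2693M — worse by 406.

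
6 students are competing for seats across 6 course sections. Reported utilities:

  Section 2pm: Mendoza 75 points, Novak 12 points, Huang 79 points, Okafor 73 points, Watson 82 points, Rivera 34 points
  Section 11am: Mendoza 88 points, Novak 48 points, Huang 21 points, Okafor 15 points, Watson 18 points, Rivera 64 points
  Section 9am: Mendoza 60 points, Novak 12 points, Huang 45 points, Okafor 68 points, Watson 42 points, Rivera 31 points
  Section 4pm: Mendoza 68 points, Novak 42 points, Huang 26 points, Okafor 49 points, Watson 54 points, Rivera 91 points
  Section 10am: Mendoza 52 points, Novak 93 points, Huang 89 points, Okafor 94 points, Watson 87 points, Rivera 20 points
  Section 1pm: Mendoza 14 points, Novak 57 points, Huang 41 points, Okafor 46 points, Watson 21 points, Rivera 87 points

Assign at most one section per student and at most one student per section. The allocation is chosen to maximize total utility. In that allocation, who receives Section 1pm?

Novak receives Section 1pm.

This is the linear assignment problem.
Optimal: Mendoza→Section 11am (88 points), Novak→Section 1pm (57 points), Huang→Section 10am (89 points), Okafor→Section 9am (68 points), Watson→Section 2pm (82 points), Rivera→Section 4pm (91 points) — total 88+57+89+68+82+91 = 475 points.
Row-greedy (each student in turn takes its best remaining section) gives 469 points, worse by 6.
No other one-to-one assignment exceeds 475 points.
Novak's own top section is Section 10am (93 points), but forcing Novak→Section 10am and reassigning the rest optimally gives only 469 points — worse by 6.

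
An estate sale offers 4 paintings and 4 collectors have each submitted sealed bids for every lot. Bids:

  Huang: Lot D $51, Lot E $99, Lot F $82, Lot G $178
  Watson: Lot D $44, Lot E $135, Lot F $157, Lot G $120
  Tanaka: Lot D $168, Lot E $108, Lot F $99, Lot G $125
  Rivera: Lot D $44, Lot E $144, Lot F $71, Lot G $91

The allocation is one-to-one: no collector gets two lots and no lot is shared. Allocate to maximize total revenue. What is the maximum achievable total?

Max total: $647

Treat this as an assignment problem: match each collector to one lot.
Optimal: Huang→Lot G ($178), Watson→Lot F ($157), Tanaka→Lot D ($168), Rivera→Lot E ($144) — total 178+157+168+144 = $647.
Swapping Tanaka↔Watson (Tanaka→Lot F $99, Watson→Lot D $44) loses 182.
Checked against all permutations: $647 is optimal.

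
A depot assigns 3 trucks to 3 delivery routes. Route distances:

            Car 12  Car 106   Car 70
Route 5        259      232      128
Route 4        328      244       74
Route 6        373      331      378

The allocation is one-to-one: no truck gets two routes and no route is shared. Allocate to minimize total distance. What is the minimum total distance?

Min total: 664 km

Optimal: Car 12→Route 5 (259 km), Car 106→Route 6 (331 km), Car 70→Route 4 (74 km) — total 259+331+74 = 664 km.
Column-greedy (each route in turn goes to its cheapest remaining truck) gives 745 km, worse by 81.
Next-best assignment: Car 12→Route 6, Car 106→Route 5, Car 70→Route 4 = 679 km.
Swapping Car 106↔Car 12 (Car 106→Route 5 232 km, Car 12→Route 6 373 km) adds 15.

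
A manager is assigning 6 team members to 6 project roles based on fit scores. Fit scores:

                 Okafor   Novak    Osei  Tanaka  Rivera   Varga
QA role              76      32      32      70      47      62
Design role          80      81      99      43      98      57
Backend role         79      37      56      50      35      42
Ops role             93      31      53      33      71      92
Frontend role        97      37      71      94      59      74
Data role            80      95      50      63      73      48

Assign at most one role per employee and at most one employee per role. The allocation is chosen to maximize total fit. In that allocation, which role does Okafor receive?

Optimal: Okafor→QA role (76 pts), Novak→Data role (95 pts), Osei→Backend role (56 pts), Tanaka→Frontend role (94 pts), Rivera→Design role (98 pts), Varga→Ops role (92 pts) — total 76+95+56+94+98+92 = 511 pts.
Swapping Okafor↔Varga (Okafor→Ops role 93 pts, Varga→QA role 62 pts) loses 13.
Okafor's own top role is Frontend role (97 pts), but forcing Okafor→Frontend role and reassigning the rest optimally gives only 508 pts — worse by 3.

Okafor receives QA role.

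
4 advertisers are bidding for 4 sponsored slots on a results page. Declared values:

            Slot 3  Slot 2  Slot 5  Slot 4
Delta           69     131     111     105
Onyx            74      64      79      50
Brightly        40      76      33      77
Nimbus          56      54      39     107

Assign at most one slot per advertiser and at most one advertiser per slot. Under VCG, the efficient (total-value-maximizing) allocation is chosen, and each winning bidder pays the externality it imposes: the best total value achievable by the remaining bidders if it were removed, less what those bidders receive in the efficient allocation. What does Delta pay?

Delta pays $5.

Efficient allocation: Delta→Slot 5 ($111), Onyx→Slot 3 ($74), Brightly→Slot 2 ($76), Nimbus→Slot 4 ($107); total welfare W = $368.
Delta receives Slot 5 at value $111, so the others get W − 111 = $257.
Without Delta: best allocation of the remaining 3 bidders over all 4 slots is Onyx→Slot 5 ($79), Brightly→Slot 2 ($76), Nimbus→Slot 4 ($107), total $262.
VCG payment = (others' best without Delta) − (others' welfare with Delta) = 262 − 257 = $5.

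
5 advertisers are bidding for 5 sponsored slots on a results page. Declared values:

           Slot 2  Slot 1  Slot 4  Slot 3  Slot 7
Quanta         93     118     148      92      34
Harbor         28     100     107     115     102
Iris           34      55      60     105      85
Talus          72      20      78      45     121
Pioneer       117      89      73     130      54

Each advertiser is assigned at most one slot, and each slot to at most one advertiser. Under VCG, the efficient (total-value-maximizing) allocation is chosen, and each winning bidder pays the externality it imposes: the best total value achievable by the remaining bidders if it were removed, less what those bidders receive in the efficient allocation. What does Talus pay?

Talus pays $2.

Efficient allocation: Quanta→Slot 4 ($148), Harbor→Slot 1 ($100), Iris→Slot 3 ($105), Talus→Slot 7 ($121), Pioneer→Slot 2 ($117); total welfare W = $591.
Talus receives Slot 7 at value $121, so the others get W − 121 = $470.
Without Talus: best allocation of the remaining 4 bidders over all 5 slots is Quanta→Slot 4 ($148), Harbor→Slot 7 ($102), Iris→Slot 3 ($105), Pioneer→Slot 2 ($117), total $472.
VCG payment = (others' best without Talus) − (others' welfare with Talus) = 472 − 470 = $2.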